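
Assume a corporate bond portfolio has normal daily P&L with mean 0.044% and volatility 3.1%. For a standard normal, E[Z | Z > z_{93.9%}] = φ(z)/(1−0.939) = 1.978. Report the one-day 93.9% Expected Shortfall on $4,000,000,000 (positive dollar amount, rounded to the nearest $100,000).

ES = −(0.044%) + 3.1% × 1.978 = 6.088%.
On $4,000,000,000: 0.06088 × $4,000,000,000 = $243,520,000.

$243,500,000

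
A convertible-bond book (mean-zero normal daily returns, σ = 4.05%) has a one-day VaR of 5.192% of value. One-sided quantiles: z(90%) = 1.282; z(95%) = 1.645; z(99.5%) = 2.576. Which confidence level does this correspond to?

90%

Implied z = VaR/σ = 5.192 / 4.05 = 1.282.
This matches z(90%) = 1.282.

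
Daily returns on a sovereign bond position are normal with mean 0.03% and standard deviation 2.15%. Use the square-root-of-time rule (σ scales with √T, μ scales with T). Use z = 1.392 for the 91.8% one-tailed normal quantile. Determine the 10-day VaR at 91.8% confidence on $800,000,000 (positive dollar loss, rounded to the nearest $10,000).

$73,310,000

σ_{10d} = 2.15% × √10 = 6.799%; μ_{10d} = 10 × 0.03% = 0.300%.
VaR = −(0.300%) + 1.392 × 6.799% = 9.164%.
On $800,000,000: 0.09164 × $800,000,000 = $73,312,000.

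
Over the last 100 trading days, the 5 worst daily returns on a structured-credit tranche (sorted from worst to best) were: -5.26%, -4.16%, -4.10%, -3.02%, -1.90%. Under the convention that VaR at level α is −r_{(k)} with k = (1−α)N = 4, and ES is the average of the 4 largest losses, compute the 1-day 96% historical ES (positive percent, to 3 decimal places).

4.135%

The 4 worst returns sum to -16.54%.
ES = −(-16.54%) / 4 = 4.135%.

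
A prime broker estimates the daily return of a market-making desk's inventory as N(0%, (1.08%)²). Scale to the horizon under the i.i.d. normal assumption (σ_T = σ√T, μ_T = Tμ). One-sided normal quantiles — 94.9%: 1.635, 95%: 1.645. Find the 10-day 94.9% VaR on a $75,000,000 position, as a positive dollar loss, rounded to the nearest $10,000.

σ_{10d} = 1.08% × √10 = 3.415%.
VaR = 1.635 × 3.415% = 5.584%.
On $75,000,000: 0.05584 × $75,000,000 = $4,188,000.

$4,190,000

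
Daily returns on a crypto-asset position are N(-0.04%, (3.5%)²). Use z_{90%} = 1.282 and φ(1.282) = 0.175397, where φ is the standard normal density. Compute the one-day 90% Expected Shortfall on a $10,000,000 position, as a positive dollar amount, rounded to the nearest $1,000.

$618,000

Tail multiplier: φ(z)/(1−α) = 0.175397 / 0.1 = 1.754.
ES = −(-0.04%) + 3.5% × 1.754 = 6.179%.
On $10,000,000: 0.06179 × $10,000,000 = $617,900.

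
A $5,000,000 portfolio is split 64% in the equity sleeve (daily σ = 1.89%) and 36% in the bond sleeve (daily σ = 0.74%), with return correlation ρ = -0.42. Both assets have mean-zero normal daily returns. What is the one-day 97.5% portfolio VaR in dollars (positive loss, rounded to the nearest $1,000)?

$110,000

σ_p² = 0.64²·1.89² + 0.36²·0.74² + 2·-0.42·0.64·0.36·1.89·0.74 = 1.2634 (%²).
σ_p = √1.2634 = 1.124%.
At 97.5%, z = 1.960.
VaR = 1.960 × 1.124% = 2.203%; on $5,000,000 that is $110,150.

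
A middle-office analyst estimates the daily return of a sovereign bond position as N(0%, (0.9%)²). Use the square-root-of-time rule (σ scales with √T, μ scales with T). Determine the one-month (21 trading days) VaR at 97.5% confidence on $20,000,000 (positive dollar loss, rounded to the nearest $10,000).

$1,620,000

At 97.5%, z = 1.960.
σ_{21d} = 0.9% × √21 = 4.124%.
VaR = 1.960 × 4.124% = 8.083%.
On $20,000,000: 0.08083 × $20,000,000 = $1,616,600.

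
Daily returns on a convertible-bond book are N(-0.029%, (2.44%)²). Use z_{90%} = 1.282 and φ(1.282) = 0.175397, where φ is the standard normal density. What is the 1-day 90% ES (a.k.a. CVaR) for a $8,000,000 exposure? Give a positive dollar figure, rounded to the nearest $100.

Tail multiplier: φ(z)/(1−α) = 0.175397 / 0.1 = 1.754.
ES = −(-0.029%) + 2.44% × 1.754 = 4.309%.
On $8,000,000: 0.04309 × $8,000,000 = $344,720.

$344,700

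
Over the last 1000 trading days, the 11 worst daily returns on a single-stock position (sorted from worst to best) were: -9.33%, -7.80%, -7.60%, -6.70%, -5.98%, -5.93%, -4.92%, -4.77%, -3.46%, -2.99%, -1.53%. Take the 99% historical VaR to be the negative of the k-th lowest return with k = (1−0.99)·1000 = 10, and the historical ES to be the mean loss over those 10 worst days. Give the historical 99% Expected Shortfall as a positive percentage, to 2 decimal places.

The 10 worst returns sum to -59.48%.
ES = −(-59.48%) / 10 = 5.948% ≈ 5.95%.

5.95%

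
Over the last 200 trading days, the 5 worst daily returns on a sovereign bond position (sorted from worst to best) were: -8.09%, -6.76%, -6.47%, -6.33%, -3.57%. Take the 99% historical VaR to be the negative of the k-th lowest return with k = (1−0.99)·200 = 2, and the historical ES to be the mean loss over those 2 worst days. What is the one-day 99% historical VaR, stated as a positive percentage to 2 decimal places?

6.76%

k = 2; the 2nd lowest return is -6.76%, so VaR = 6.76%.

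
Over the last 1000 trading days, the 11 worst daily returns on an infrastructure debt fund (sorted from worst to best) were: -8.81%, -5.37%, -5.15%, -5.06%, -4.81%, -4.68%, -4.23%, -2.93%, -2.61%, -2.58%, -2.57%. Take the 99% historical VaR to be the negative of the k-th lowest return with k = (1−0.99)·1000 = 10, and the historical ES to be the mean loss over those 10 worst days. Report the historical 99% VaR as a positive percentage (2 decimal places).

2.58%

k = 10; the 10th lowest return is -2.58%, so VaR = 2.58%.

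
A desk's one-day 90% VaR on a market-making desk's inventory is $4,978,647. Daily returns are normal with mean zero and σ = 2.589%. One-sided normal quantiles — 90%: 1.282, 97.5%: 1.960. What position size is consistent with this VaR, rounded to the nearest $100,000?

$150,000,000

VaR as a fraction of value: z·σ = 1.282 × 2.589% = 3.3191%.
Position = $4,978,647 / 0.033191 = $150,000,000.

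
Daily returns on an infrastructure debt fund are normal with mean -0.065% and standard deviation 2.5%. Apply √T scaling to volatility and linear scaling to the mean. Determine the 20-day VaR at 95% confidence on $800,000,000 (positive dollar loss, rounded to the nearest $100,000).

At 95%, z = 1.645.
σ_{20d} = 2.5% × √20 = 11.180%; μ_{20d} = 20 × -0.065% = -1.300%.
VaR = −(-1.300%) + 1.645 × 11.180% = 19.691%.
On $800,000,000: 0.19691 × $800,000,000 = $157,528,000.

$157,500,000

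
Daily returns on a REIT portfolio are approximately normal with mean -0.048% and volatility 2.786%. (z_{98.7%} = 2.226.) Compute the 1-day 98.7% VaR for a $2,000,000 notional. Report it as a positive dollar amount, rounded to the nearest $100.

VaR = −μ + z·σ = −(-0.048%) + 2.226 × 2.786% = 6.250%.
On $2,000,000: 0.06250 × $2,000,000 = $125,000.

$125,000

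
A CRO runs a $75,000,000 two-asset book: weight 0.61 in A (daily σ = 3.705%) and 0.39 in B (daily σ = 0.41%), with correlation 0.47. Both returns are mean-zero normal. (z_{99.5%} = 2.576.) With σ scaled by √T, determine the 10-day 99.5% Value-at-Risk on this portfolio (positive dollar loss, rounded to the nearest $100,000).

$14,300,000

σ_p = √(0.61²·3.705² + 0.39²·0.41² + 2·0.47·0.61·0.39·3.705·0.41) = 2.339%.
σ_{10d} = 2.339% × √10 = 7.397%.
VaR = 2.576 × 7.397% = 19.055%; on $75,000,000 that is $14,291,250.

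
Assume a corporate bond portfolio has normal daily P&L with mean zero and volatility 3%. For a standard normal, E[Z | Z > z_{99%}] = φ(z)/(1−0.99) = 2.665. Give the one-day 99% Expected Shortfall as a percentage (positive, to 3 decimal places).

7.995%

ES = 3% × 2.665 = 7.995%.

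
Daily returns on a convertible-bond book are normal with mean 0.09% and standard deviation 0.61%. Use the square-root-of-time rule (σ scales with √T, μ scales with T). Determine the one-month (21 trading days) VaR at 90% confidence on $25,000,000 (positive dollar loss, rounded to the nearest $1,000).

At 90%, z = 1.282.
σ_{21d} = 0.61% × √21 = 2.795%; μ_{21d} = 21 × 0.09% = 1.890%.
VaR = −(1.890%) + 1.282 × 2.795% = 1.693%.
On $25,000,000: 0.01693 × $25,000,000 = $423,250.

$423,000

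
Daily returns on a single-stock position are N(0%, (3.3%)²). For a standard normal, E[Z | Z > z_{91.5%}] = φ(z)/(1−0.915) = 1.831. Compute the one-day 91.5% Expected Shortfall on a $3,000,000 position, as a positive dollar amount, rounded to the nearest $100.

ES = 3.3% × 1.831 = 6.042%.
On $3,000,000: 0.06042 × $3,000,000 = $181,260.

$181,300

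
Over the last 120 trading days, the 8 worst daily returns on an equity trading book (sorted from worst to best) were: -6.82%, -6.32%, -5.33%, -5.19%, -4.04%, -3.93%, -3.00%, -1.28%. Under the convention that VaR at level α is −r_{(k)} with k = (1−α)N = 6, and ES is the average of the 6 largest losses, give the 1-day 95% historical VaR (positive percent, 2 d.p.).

k = 6; the 6th lowest return is -3.93%, so VaR = 3.93%.

3.93%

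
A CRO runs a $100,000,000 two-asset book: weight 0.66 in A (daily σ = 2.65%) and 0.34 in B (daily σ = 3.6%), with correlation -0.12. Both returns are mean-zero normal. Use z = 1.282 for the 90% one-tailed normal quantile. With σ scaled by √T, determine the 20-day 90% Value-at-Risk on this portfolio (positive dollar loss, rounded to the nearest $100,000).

σ_p = √(0.66²·2.65² + 0.34²·3.6² + 2·-0.12·0.66·0.34·2.65·3.6) = 2.011%.
σ_{20d} = 2.011% × √20 = 8.993%.
VaR = 1.282 × 8.993% = 11.529%; on $100,000,000 that is $11,529,000.

$11,500,000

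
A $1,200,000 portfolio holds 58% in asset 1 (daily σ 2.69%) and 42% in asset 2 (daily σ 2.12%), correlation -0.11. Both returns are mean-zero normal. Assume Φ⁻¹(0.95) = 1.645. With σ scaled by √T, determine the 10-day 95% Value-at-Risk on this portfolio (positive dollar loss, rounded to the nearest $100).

σ_p = √(0.58²·2.69² + 0.42²·2.12² + 2·-0.11·0.58·0.42·2.69·2.12) = 1.709%.
σ_{10d} = 1.709% × √10 = 5.404%.
VaR = 1.645 × 5.404% = 8.890%; on $1,200,000 that is $106,680.

$106,700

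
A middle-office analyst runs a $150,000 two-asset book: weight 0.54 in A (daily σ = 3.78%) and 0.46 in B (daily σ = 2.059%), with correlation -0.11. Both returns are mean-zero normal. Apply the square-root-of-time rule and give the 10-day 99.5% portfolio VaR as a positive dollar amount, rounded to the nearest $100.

σ_p = √(0.54²·3.78² + 0.46²·2.059² + 2·-0.11·0.54·0.46·3.78·2.059) = 2.154%.
σ_{10d} = 2.154% × √10 = 6.812%.
z(99.5%) = 2.576.
VaR = 2.576 × 6.812% = 17.548%; on $150,000 that is $26,322.

$26,300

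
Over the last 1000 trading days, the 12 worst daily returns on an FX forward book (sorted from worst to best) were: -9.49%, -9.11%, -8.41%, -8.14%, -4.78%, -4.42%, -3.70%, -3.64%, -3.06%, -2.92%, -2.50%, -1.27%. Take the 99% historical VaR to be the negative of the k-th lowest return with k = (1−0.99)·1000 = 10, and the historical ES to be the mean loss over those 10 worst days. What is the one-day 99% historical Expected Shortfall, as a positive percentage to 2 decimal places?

The 10 worst returns sum to -57.67%.
ES = −(-57.67%) / 10 = 5.767% ≈ 5.77%.

5.77%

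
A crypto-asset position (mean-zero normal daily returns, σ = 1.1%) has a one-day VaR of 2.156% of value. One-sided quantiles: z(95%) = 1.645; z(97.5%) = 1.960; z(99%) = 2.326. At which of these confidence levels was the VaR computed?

97.5%

Implied z = VaR/σ = 2.156 / 1.1 = 1.960.
This matches z(97.5%) = 1.960.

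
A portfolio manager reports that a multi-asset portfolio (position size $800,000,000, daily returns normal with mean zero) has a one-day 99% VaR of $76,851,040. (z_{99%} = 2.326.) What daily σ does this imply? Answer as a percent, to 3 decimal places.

4.130%

VaR as a fraction: $76,851,040 / $800,000,000 = 9.606%.
σ = VaR / z = 9.606% / 2.326 = 4.130%.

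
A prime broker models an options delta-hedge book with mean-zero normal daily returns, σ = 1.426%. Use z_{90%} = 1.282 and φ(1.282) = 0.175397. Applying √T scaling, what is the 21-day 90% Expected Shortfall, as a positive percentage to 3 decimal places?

11.462%

σ_{21d} = 1.426% × √21 = 6.535%.
ES multiplier = φ(z)/(1−α) = 0.175397/0.1 = 1.754.
ES = 6.535% × 1.754 = 11.462%.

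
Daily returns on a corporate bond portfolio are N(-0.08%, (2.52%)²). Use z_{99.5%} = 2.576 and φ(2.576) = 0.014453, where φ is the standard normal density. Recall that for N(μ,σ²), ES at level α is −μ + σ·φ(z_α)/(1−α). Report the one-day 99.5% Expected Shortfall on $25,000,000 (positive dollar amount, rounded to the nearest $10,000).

Tail multiplier: φ(z)/(1−α) = 0.014453 / 0.005 = 2.891.
ES = −(-0.08%) + 2.52% × 2.891 = 7.365%.
On $25,000,000: 0.07365 × $25,000,000 = $1,841,250.

$1,840,000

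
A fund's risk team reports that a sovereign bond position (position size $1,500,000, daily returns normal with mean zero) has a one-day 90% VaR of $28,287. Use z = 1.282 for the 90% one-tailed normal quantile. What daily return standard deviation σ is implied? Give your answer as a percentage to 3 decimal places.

1.471%

VaR as a fraction: $28,287 / $1,500,000 = 1.886%.
σ = VaR / z = 1.886% / 1.282 = 1.471%.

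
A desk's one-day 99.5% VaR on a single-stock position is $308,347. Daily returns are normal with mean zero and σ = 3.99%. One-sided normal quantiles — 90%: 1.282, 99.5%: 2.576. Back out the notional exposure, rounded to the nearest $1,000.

$3,000,000

VaR as a fraction of value: z·σ = 2.576 × 3.99% = 10.2782%.
Position = $308,347 / 0.102782 = $2,999,998.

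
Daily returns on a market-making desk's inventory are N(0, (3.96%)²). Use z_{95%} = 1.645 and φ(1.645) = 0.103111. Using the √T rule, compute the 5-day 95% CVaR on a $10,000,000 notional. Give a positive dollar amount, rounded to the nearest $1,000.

$1,826,000

σ_{5d} = 3.96% × √5 = 8.855%.
ES multiplier = φ(z)/(1−α) = 0.103111/0.05 = 2.062.
ES = 8.855% × 2.062 = 18.259%; on $10,000,000: $1,825,900.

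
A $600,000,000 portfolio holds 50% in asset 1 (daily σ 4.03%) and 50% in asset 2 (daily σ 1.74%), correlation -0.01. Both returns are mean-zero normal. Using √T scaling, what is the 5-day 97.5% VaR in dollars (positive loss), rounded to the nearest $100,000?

$57,500,000

σ_p = √(0.5²·4.03² + 0.5²·1.74² + 2·-0.01·0.5·0.5·4.03·1.74) = 2.187%.
σ_{5d} = 2.187% × √5 = 4.890%.
z(97.5%) = 1.960.
VaR = 1.960 × 4.890% = 9.584%; on $600,000,000 that is $57,504,000.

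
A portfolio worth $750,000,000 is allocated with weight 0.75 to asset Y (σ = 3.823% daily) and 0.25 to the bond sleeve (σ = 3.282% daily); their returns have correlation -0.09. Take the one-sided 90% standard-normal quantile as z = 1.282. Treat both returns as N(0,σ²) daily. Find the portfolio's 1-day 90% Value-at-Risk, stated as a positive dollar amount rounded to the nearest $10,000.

σ_p² = 0.75²·3.823² + 0.25²·3.282² + 2·-0.09·0.75·0.25·3.823·3.282 = 8.4709 (%²).
σ_p = √8.4709 = 2.910%.
VaR = 1.282 × 2.910% = 3.731%; on $750,000,000 that is $27,982,500.

$27,980,000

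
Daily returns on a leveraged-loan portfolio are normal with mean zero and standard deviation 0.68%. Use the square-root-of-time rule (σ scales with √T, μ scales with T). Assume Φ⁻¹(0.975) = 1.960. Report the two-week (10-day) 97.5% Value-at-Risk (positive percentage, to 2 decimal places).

4.21%

σ_{10d} = 0.68% × √10 = 2.150%.
VaR = 1.960 × 2.150% = 4.214%.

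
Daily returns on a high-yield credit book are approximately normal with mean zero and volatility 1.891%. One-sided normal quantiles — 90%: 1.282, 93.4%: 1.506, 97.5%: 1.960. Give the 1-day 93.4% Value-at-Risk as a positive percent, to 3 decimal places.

2.848%

VaR = z·σ = 1.506 × 1.891% = 2.848%.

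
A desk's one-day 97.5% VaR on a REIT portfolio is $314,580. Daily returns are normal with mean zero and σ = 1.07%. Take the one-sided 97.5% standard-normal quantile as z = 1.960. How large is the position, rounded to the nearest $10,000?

VaR as a fraction of value: z·σ = 1.960 × 1.07% = 2.0972%.
Position = $314,580 / 0.020972 = $15,000,000.

$15,000,000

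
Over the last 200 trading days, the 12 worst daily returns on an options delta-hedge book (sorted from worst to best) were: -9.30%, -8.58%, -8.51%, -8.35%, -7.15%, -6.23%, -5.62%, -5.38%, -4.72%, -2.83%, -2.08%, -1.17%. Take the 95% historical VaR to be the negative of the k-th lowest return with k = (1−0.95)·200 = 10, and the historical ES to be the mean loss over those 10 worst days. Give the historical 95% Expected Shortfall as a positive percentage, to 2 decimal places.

The 10 worst returns sum to -66.67%.
ES = −(-66.67%) / 10 = 6.667% ≈ 6.67%.

6.67%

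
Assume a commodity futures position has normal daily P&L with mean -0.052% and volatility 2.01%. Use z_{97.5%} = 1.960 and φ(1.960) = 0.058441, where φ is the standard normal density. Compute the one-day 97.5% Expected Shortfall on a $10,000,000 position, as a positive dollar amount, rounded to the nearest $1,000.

Tail multiplier: φ(z)/(1−α) = 0.058441 / 0.025 = 2.338.
ES = −(-0.052%) + 2.01% × 2.338 = 4.751%.
On $10,000,000: 0.04751 × $10,000,000 = $475,100.

$475,000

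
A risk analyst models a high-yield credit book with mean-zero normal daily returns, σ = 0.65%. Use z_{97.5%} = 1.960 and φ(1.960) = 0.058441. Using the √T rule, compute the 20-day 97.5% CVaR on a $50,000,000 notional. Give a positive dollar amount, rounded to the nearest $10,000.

$3,400,000

σ_{20d} = 0.65% × √20 = 2.907%.
ES multiplier = φ(z)/(1−α) = 0.058441/0.025 = 2.338.
ES = 2.907% × 2.338 = 6.797%; on $50,000,000: $3,398,500.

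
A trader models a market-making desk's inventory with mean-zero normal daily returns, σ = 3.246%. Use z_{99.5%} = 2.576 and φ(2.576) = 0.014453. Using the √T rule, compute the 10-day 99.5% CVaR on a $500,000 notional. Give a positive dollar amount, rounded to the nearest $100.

$148,400

σ_{10d} = 3.246% × √10 = 10.265%.
ES multiplier = φ(z)/(1−α) = 0.014453/0.005 = 2.891.
ES = 10.265% × 2.891 = 29.676%; on $500,000: $148,380.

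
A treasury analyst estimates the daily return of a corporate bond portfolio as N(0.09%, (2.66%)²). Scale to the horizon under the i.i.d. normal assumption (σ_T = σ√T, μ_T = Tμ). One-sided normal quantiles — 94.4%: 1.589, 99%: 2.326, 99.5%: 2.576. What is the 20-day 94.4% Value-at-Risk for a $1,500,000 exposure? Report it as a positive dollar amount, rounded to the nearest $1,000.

$257,000

σ_{20d} = 2.66% × √20 = 11.896%; μ_{20d} = 20 × 0.09% = 1.800%.
VaR = −(1.800%) + 1.589 × 11.896% = 17.103%.
On $1,500,000: 0.17103 × $1,500,000 = $256,545.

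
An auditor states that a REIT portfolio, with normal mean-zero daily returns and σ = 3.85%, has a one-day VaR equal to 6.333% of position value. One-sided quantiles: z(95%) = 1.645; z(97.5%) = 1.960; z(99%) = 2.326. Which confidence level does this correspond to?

Implied z = VaR/σ = 6.333 / 3.85 = 1.645.
This matches z(95%) = 1.645.

95%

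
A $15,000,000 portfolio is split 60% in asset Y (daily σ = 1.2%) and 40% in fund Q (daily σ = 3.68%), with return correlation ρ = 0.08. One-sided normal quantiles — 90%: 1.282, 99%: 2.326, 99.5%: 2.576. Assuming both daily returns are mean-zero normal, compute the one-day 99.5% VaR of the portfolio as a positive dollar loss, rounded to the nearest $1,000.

σ_p² = 0.6²·1.2² + 0.4²·3.68² + 2·0.08·0.6·0.4·1.2·3.68 = 2.8548 (%²).
σ_p = √2.8548 = 1.690%.
VaR = 2.576 × 1.690% = 4.353%; on $15,000,000 that is $652,950.

$653,000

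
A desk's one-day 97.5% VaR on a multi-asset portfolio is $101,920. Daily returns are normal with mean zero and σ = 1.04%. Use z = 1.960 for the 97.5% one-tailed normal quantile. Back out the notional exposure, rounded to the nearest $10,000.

$5,000,000

VaR as a fraction of value: z·σ = 1.960 × 1.04% = 2.0384%.
Position = $101,920 / 0.020384 = $5,000,000.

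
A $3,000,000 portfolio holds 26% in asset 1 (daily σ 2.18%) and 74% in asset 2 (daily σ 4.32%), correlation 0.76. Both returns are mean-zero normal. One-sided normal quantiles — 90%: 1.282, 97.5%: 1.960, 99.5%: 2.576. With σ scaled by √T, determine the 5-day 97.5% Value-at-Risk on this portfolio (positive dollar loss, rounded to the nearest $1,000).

σ_p = √(0.26²·2.18² + 0.74²·4.32² + 2·0.76·0.26·0.74·2.18·4.32) = 3.646%.
σ_{5d} = 3.646% × √5 = 8.153%.
VaR = 1.960 × 8.153% = 15.980%; on $3,000,000 that is $479,400.

$479,000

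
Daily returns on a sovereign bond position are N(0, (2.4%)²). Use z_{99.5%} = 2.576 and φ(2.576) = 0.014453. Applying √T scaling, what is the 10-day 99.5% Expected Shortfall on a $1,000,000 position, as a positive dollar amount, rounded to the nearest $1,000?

σ_{10d} = 2.4% × √10 = 7.589%.
ES multiplier = φ(z)/(1−α) = 0.014453/0.005 = 2.891.
ES = 7.589% × 2.891 = 21.940%; on $1,000,000: $219,400.

$219,000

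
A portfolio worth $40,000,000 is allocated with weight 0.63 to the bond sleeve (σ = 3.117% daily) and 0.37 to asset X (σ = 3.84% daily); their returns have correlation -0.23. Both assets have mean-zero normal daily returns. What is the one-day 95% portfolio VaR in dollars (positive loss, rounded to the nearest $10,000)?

σ_p² = 0.63²·3.117² + 0.37²·3.84² + 2·-0.23·0.63·0.37·3.117·3.84 = 4.5914 (%²).
σ_p = √4.5914 = 2.143%.
At 95%, z = 1.645.
VaR = 1.645 × 2.143% = 3.525%; on $40,000,000 that is $1,410,000.

$1,410,000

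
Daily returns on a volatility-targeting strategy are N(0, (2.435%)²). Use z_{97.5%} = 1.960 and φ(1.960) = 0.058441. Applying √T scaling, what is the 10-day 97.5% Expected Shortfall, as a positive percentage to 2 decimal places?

σ_{10d} = 2.435% × √10 = 7.700%.
ES multiplier = φ(z)/(1−α) = 0.058441/0.025 = 2.338.
ES = 7.700% × 2.338 = 18.003%.

18.00%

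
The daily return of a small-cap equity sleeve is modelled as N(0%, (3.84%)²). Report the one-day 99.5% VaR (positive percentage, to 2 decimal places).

At 99.5% one-sided, z = 2.576.
VaR = z·σ = 2.576 × 3.84% = 9.892%.

9.89%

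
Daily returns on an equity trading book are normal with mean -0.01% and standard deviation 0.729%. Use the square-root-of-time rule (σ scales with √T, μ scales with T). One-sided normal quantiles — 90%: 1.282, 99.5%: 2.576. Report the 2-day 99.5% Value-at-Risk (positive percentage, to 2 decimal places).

2.68%

σ_{2d} = 0.729% × √2 = 1.031%; μ_{2d} = 2 × -0.01% = -0.020%.
VaR = −(-0.020%) + 2.576 × 1.031% = 2.676%.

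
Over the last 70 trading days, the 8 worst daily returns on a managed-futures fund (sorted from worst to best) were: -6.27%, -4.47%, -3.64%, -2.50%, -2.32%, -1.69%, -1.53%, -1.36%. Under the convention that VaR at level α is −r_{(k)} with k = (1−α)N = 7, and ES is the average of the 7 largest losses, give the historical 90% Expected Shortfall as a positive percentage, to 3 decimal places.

3.203%

The 7 worst returns sum to -22.42%.
ES = −(-22.42%) / 7 = 3.2028…% ≈ 3.203%.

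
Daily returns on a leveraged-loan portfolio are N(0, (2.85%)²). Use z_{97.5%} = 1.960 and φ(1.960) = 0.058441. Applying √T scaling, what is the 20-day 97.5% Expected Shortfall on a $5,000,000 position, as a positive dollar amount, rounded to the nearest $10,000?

$1,490,000

σ_{20d} = 2.85% × √20 = 12.746%.
ES multiplier = φ(z)/(1−α) = 0.058441/0.025 = 2.338.
ES = 12.746% × 2.338 = 29.800%; on $5,000,000: $1,490,000.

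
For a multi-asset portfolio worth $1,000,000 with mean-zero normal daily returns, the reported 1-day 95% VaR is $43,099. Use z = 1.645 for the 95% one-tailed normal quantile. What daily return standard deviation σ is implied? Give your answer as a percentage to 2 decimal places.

VaR as a fraction: $43,099 / $1,000,000 = 4.310%.
σ = VaR / z = 4.310% / 1.645 = 2.620%.

2.62%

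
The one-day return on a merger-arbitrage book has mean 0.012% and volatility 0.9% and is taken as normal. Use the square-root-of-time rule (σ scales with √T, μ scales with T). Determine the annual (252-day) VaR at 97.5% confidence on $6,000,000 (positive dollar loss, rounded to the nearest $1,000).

At 97.5%, z = 1.960.
σ_{252d} = 0.9% × √252 = 14.287%; μ_{252d} = 252 × 0.012% = 3.024%.
VaR = −(3.024%) + 1.960 × 14.287% = 24.979%.
On $6,000,000: 0.24979 × $6,000,000 = $1,498,740.

$1,499,000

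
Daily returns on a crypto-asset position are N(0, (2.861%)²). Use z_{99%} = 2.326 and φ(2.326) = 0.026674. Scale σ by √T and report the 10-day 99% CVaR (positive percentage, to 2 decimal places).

24.13%

σ_{10d} = 2.861% × √10 = 9.047%.
ES multiplier = φ(z)/(1−α) = 0.026674/0.01 = 2.667.
ES = 9.047% × 2.667 = 24.128%.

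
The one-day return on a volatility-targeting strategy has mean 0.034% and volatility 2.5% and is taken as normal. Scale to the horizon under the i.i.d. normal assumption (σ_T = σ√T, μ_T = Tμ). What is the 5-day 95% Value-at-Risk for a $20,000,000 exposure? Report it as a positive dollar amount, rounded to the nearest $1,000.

At 95%, z = 1.645.
σ_{5d} = 2.5% × √5 = 5.590%; μ_{5d} = 5 × 0.034% = 0.170%.
VaR = −(0.170%) + 1.645 × 5.590% = 9.026%.
On $20,000,000: 0.09026 × $20,000,000 = $1,805,200.

$1,805,000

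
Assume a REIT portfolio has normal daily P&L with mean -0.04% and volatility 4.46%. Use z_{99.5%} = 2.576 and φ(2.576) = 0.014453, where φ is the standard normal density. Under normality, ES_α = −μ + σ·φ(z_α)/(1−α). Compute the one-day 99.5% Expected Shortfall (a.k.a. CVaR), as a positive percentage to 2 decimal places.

12.93%

Tail multiplier: φ(z)/(1−α) = 0.014453 / 0.005 = 2.891.
ES = −(-0.04%) + 4.46% × 2.891 = 12.934%.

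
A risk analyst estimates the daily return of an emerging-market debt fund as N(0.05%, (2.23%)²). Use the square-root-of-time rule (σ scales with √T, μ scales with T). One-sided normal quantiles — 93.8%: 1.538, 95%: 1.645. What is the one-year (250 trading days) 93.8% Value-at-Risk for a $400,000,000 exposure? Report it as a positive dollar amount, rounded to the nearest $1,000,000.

$167,000,000

σ_{250d} = 2.23% × √250 = 35.259%; μ_{250d} = 250 × 0.05% = 12.500%.
VaR = −(12.500%) + 1.538 × 35.259% = 41.728%.
On $400,000,000: 0.41728 × $400,000,000 = $166,912,000.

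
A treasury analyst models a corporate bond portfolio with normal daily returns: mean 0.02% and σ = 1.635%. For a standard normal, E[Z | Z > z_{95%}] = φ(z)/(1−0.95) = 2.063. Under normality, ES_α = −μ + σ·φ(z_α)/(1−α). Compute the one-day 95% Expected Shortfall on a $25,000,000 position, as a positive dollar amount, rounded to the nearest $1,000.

ES = −(0.02%) + 1.635% × 2.063 = 3.353%.
On $25,000,000: 0.03353 × $25,000,000 = $838,250.

$838,000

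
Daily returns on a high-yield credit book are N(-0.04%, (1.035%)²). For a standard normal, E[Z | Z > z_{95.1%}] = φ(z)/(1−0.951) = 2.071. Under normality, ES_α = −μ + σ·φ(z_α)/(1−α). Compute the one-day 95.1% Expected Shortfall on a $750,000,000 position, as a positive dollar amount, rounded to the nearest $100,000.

ES = −(-0.04%) + 1.035% × 2.071 = 2.183%.
On $750,000,000: 0.02183 × $750,000,000 = $16,372,500.

$16,400,000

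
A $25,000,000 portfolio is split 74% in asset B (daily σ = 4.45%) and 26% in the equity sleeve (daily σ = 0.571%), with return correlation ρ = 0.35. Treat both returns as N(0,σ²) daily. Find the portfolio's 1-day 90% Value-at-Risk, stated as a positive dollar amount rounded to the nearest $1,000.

$1,073,000

σ_p² = 0.74²·4.45² + 0.26²·0.571² + 2·0.35·0.74·0.26·4.45·0.571 = 11.2081 (%²).
σ_p = √11.2081 = 3.348%.
At 90%, z = 1.282.
VaR = 1.282 × 3.348% = 4.292%; on $25,000,000 that is $1,073,000.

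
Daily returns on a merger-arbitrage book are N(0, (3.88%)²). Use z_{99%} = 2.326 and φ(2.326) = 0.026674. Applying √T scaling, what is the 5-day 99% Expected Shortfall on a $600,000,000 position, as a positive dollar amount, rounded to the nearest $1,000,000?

σ_{5d} = 3.88% × √5 = 8.676%.
ES multiplier = φ(z)/(1−α) = 0.026674/0.01 = 2.667.
ES = 8.676% × 2.667 = 23.139%; on $600,000,000: $138,834,000.

$139,000,000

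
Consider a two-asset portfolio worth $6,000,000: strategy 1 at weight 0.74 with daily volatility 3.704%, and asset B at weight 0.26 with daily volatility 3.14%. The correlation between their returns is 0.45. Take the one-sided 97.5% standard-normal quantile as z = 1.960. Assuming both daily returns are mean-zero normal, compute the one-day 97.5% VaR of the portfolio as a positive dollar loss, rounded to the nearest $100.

$375,500

σ_p² = 0.74²·3.704² + 0.26²·3.14² + 2·0.45·0.74·0.26·3.704·3.14 = 10.1933 (%²).
σ_p = √10.1933 = 3.193%.
VaR = 1.960 × 3.193% = 6.258%; on $6,000,000 that is $375,480.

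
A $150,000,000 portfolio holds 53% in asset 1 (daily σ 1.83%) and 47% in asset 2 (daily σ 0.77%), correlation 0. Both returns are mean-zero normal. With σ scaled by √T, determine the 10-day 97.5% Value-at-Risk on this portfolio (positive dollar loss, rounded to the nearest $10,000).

$9,620,000

σ_p = √(0.53²·1.83² + 0.47²·0.77² + 2·0·0.53·0.47·1.83·0.77) = 1.035%.
σ_{10d} = 1.035% × √10 = 3.273%.
z(97.5%) = 1.960.
VaR = 1.960 × 3.273% = 6.415%; on $150,000,000 that is $9,622,500.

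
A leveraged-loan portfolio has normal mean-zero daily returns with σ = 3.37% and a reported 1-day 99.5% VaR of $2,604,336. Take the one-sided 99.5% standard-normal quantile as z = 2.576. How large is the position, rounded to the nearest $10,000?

VaR as a fraction of value: z·σ = 2.576 × 3.37% = 8.68112%.
Position = $2,604,336 / 0.0868112 = $30,000,000.

$30,000,000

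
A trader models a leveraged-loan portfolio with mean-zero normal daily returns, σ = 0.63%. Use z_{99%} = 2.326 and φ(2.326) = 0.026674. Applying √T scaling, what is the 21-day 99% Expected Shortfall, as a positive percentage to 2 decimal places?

σ_{21d} = 0.63% × √21 = 2.887%.
ES multiplier = φ(z)/(1−α) = 0.026674/0.01 = 2.667.
ES = 2.887% × 2.667 = 7.700%.

7.70%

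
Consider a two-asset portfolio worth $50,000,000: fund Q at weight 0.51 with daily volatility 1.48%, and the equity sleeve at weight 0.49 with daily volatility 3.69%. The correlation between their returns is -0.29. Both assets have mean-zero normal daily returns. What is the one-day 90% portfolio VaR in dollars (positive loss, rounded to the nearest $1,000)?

σ_p² = 0.51²·1.48² + 0.49²·3.69² + 2·-0.29·0.51·0.49·1.48·3.69 = 3.0474 (%²).
σ_p = √3.0474 = 1.746%.
At 90%, z = 1.282.
VaR = 1.282 × 1.746% = 2.238%; on $50,000,000 that is $1,119,000.

$1,119,000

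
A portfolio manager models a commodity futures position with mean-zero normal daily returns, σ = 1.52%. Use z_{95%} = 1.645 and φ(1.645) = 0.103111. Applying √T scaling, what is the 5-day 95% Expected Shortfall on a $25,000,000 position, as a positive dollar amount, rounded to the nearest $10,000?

$1,750,000

σ_{5d} = 1.52% × √5 = 3.399%.
ES multiplier = φ(z)/(1−α) = 0.103111/0.05 = 2.062.
ES = 3.399% × 2.062 = 7.009%; on $25,000,000: $1,752,250.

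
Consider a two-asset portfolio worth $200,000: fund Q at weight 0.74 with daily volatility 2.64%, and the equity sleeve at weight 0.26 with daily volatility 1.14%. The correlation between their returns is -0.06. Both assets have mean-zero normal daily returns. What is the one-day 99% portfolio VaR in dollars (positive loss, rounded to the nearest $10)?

σ_p² = 0.74²·2.64² + 0.26²·1.14² + 2·-0.06·0.74·0.26·2.64·1.14 = 3.8349 (%²).
σ_p = √3.8349 = 1.958%.
At 99%, z = 2.326.
VaR = 2.326 × 1.958% = 4.554%; on $200,000 that is $9,108.

$9,110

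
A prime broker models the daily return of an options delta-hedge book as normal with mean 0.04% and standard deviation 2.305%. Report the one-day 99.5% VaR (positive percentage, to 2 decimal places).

5.90%

At 99.5% one-sided, z = 2.576.
VaR = −μ + z·σ = −(0.04%) + 2.576 × 2.305% = 5.898%.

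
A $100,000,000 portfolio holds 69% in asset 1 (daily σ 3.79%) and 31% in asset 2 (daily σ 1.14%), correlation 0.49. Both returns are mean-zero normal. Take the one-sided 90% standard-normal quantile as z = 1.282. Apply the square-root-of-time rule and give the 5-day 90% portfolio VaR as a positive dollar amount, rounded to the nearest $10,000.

σ_p = √(0.69²·3.79² + 0.31²·1.14² + 2·0.49·0.69·0.31·3.79·1.14) = 2.805%.
σ_{5d} = 2.805% × √5 = 6.272%.
VaR = 1.282 × 6.272% = 8.041%; on $100,000,000 that is $8,041,000.

$8,040,000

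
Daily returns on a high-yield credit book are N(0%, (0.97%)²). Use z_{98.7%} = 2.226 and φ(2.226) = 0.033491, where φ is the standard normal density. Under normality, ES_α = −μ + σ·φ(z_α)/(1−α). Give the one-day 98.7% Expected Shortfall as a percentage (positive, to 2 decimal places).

Tail multiplier: φ(z)/(1−α) = 0.033491 / 0.013 = 2.576.
ES = 0.97% × 2.576 = 2.499%.

2.50%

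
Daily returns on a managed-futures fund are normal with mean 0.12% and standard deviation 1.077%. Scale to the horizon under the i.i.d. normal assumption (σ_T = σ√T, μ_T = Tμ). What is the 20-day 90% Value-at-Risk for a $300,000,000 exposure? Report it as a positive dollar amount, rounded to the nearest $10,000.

At 90%, z = 1.282.
σ_{20d} = 1.077% × √20 = 4.816%; μ_{20d} = 20 × 0.12% = 2.400%.
VaR = −(2.400%) + 1.282 × 4.816% = 3.774%.
On $300,000,000: 0.03774 × $300,000,000 = $11,322,000.

$11,320,000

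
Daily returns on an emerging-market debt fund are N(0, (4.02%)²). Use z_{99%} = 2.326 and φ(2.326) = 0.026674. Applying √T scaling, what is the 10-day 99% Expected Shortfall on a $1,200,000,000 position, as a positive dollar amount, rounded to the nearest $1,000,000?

$407,000,000

σ_{10d} = 4.02% × √10 = 12.712%.
ES multiplier = φ(z)/(1−α) = 0.026674/0.01 = 2.667.
ES = 12.712% × 2.667 = 33.903%; on $1,200,000,000: $406,836,000.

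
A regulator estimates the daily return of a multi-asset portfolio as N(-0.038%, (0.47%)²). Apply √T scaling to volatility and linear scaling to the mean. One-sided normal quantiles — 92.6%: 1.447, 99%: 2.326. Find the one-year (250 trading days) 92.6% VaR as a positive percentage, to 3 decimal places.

σ_{250d} = 0.47% × √250 = 7.431%; μ_{250d} = 250 × -0.038% = -9.500%.
VaR = −(-9.500%) + 1.447 × 7.431% = 20.253%.

20.253%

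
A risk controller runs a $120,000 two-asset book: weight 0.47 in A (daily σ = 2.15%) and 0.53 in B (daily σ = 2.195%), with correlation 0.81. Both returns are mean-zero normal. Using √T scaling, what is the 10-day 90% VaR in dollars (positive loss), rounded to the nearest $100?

σ_p = √(0.47²·2.15² + 0.53²·2.195² + 2·0.81·0.47·0.53·2.15·2.195) = 2.069%.
σ_{10d} = 2.069% × √10 = 6.543%.
z(90%) = 1.282.
VaR = 1.282 × 6.543% = 8.388%; on $120,000 that is $10,066.

$10,100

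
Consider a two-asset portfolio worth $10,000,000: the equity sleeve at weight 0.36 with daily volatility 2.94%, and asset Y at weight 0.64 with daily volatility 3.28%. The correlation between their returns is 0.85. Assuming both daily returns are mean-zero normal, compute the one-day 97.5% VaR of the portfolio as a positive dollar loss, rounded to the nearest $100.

$597,800

σ_p² = 0.36²·2.94² + 0.64²·3.28² + 2·0.85·0.36·0.64·2.94·3.28 = 9.3039 (%²).
σ_p = √9.3039 = 3.050%.
At 97.5%, z = 1.960.
VaR = 1.960 × 3.050% = 5.978%; on $10,000,000 that is $597,800.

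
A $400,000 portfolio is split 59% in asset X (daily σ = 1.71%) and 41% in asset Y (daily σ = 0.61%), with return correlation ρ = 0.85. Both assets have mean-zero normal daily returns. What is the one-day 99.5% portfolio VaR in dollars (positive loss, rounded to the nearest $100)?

σ_p² = 0.59²·1.71² + 0.41²·0.61² + 2·0.85·0.59·0.41·1.71·0.61 = 1.5094 (%²).
σ_p = √1.5094 = 1.229%.
At 99.5%, z = 2.576.
VaR = 2.576 × 1.229% = 3.166%; on $400,000 that is $12,664.

$12,700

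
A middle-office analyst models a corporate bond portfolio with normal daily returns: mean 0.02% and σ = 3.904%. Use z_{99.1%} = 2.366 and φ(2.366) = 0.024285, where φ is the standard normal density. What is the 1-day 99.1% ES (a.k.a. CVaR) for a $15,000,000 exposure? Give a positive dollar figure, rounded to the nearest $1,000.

$1,577,000

Tail multiplier: φ(z)/(1−α) = 0.024285 / 0.009 = 2.698.
ES = −(0.02%) + 3.904% × 2.698 = 10.513%.
On $15,000,000: 0.10513 × $15,000,000 = $1,576,950.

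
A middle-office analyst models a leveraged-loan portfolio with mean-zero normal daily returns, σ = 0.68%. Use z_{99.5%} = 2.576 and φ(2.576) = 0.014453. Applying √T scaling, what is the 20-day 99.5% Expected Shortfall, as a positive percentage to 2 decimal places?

8.79%

σ_{20d} = 0.68% × √20 = 3.041%.
ES multiplier = φ(z)/(1−α) = 0.014453/0.005 = 2.891.
ES = 3.041% × 2.891 = 8.792%.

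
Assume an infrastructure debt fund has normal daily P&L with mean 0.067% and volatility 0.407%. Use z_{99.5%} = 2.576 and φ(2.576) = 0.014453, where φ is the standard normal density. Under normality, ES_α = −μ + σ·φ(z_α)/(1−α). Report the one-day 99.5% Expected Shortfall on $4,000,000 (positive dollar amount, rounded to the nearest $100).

$44,400

Tail multiplier: φ(z)/(1−α) = 0.014453 / 0.005 = 2.891.
ES = −(0.067%) + 0.407% × 2.891 = 1.110%.
On $4,000,000: 0.01110 × $4,000,000 = $44,400.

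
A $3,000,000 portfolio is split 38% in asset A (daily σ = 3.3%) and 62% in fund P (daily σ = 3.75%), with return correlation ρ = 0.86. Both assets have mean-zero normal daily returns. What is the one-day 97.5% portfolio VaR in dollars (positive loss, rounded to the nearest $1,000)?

σ_p² = 0.38²·3.3² + 0.62²·3.75² + 2·0.86·0.38·0.62·3.3·3.75 = 11.9929 (%²).
σ_p = √11.9929 = 3.463%.
At 97.5%, z = 1.960.
VaR = 1.960 × 3.463% = 6.787%; on $3,000,000 that is $203,610.

$204,000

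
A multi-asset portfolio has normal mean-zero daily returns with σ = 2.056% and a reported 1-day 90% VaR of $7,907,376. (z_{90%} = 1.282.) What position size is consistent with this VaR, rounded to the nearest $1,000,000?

VaR as a fraction of value: z·σ = 1.282 × 2.056% = 2.63579%.
Position = $7,907,376 / 0.0263579 = $300,000,000.

$300,000,000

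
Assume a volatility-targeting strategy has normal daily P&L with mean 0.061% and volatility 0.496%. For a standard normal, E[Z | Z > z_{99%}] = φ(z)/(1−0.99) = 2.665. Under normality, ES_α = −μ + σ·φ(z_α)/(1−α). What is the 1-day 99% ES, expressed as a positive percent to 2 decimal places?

ES = −(0.061%) + 0.496% × 2.665 = 1.261%.

1.26%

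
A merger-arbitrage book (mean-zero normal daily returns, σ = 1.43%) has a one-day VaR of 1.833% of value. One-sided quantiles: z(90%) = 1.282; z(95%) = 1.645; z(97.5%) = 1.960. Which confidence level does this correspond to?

Implied z = VaR/σ = 1.833 / 1.43 = 1.282.
This matches z(90%) = 1.282.

90%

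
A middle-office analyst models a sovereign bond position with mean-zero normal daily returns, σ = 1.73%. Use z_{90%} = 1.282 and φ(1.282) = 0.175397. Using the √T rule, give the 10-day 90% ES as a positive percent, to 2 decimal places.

9.60%

σ_{10d} = 1.73% × √10 = 5.471%.
ES multiplier = φ(z)/(1−α) = 0.175397/0.1 = 1.754.
ES = 5.471% × 1.754 = 9.596%.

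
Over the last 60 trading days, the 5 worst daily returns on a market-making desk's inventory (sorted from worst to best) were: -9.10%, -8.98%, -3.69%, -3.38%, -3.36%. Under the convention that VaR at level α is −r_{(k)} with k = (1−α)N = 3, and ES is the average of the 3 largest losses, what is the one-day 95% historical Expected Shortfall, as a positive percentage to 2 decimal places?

7.26%

The 3 worst returns sum to -21.77%.
ES = −(-21.77%) / 3 = 7.2566…% ≈ 7.26%.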